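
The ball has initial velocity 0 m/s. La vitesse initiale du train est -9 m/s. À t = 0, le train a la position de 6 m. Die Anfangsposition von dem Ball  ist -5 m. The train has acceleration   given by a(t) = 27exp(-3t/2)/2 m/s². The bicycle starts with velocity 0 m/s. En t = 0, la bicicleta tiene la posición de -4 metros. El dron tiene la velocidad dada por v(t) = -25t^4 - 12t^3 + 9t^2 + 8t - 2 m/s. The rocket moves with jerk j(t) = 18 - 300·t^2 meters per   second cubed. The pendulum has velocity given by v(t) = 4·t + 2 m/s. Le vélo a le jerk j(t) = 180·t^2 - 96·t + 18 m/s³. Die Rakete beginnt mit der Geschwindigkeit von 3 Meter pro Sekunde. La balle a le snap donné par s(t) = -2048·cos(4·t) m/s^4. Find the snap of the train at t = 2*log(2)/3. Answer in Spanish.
Para resolver esto, necesitamos tomar 2 derivadas de nuestra ecuación de la aceleración a(t) = 27·exp(-3·t/2)/2. Tomando d/dt de a(t), encontramos j(t) = -81·exp(-3·t/2)/4. La derivada de la sacudida da el snap: s(t) = 243·exp(-3·t/2)/8. De la ecuación del snap s(t) = 243·exp(-3·t/2)/8, sustituimos t = 2*log(2)/3 para obtener s = 243/16.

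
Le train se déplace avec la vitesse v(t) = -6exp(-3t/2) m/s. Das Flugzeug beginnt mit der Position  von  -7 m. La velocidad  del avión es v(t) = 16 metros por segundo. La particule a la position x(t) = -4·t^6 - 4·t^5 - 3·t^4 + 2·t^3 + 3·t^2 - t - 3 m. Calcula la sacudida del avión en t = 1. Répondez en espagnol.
Para resolver esto, necesitamos tomar 2 derivadas de nuestra ecuación de la velocidad v(t) = 16. Tomando d/dt de v(t), encontramos a(t) = 0. La derivada de la aceleración da la sacudida: j(t) = 0. Tenemos la sacudida j(t) = 0. Sustituyendo t = 1: j(1) = 0.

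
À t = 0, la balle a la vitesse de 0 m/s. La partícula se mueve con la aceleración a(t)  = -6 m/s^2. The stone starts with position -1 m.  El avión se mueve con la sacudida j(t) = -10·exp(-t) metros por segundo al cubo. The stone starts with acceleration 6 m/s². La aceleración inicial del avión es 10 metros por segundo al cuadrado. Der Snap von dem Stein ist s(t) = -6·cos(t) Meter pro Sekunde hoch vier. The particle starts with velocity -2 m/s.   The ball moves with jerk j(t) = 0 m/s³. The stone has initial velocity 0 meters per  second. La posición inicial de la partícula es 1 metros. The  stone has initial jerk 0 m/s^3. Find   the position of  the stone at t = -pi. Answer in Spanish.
Partiendo del snap s(t) = -6·cos(t), tomamos 4 antiderivadas. La integral del snap, con j(0) = 0, da la sacudida: j(t) = -6·sin(t). La integral de la sacudida es la aceleración. Usando a(0) = 6, obtenemos a(t) = 6·cos(t). Integrando la aceleración y usando la condición inicial v(0) = 0, obtenemos v(t) = 6·sin(t). La integral de la velocidad, con x(0) = -1, da la posición: x(t) = 5 - 6·cos(t). De la ecuación de la posición x(t) = 5 - 6·cos(t), sustituimos t = -pi para obtener x = 11.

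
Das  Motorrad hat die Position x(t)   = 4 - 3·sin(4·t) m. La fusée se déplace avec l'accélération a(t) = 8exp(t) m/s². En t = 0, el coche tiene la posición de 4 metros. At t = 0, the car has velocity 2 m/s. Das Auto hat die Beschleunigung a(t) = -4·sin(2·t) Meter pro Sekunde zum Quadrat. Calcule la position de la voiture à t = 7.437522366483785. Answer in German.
Ausgehend von der Beschleunigung a(t) = -4·sin(2·t), nehmen wir 2 Stammfunktionen. Mit ∫a(t)dt und Anwendung von v(0) = 2, finden wir v(t) = 2·cos(2·t). Durch Integration von der Geschwindigkeit und Verwendung der Anfangsbedingung x(0) = 4, erhalten wir x(t) = sin(2·t) + 4. Mit x(t) = sin(2·t) + 4 und Einsetzen von t = 7.437522366483785, finden wir x = 4.73989787403681.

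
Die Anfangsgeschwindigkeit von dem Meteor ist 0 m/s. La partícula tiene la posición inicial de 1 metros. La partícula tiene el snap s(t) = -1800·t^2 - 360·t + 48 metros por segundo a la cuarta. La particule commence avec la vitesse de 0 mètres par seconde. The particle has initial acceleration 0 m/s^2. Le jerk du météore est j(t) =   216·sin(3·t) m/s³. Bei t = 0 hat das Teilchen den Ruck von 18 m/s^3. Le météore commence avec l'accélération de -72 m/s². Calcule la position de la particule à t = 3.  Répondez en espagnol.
Partiendo del snap s(t) = -1800·t^2 - 360·t + 48, tomamos 4 integrales. Integrando el snap y usando la condición inicial j(0) = 18, obtenemos j(t) = -600·t^3 - 180·t^2 + 48·t + 18. Integrando la sacudida y usando la condición inicial a(0) = 0, obtenemos a(t) = 6·t·(-25·t^3 - 10·t^2 + 4·t + 3). La antiderivada de la aceleración es la velocidad. Usando v(0) = 0, obtenemos v(t) = t^2·(-30·t^3 - 15·t^2 + 8·t + 9). Tomando ∫v(t)dt y aplicando x(0) = 1, encontramos x(t) = -5·t^6 - 3·t^5 + 2·t^4 + 3·t^3 + 1. Usando x(t) = -5·t^6 - 3·t^5 + 2·t^4 + 3·t^3 + 1 y sustituyendo t = 3, encontramos x = -4130.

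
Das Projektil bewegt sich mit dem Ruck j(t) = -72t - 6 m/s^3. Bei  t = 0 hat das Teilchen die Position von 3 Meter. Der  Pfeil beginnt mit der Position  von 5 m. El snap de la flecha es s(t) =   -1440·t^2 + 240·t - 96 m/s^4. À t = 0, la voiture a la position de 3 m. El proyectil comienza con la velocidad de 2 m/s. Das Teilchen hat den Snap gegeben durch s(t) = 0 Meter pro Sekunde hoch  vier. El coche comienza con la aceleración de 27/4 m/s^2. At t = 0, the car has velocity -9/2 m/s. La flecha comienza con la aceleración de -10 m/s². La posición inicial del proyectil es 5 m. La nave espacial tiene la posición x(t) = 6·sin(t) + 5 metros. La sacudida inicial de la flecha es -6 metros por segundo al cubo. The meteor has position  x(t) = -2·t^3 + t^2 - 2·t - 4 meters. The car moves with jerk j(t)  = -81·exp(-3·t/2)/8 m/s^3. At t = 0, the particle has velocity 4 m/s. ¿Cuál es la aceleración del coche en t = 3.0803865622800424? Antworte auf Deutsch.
Ausgehend von dem Ruck j(t) = -81·exp(-3·t/2)/8, nehmen wir 1 Stammfunktion. Durch Integration von dem Ruck und Verwendung der Anfangsbedingung a(0) = 27/4, erhalten wir a(t) = 27·exp(-3·t/2)/4. Mit a(t) = 27·exp(-3·t/2)/4 und Einsetzen von t = 3.0803865622800424, finden wir a = 0.0664678213081705.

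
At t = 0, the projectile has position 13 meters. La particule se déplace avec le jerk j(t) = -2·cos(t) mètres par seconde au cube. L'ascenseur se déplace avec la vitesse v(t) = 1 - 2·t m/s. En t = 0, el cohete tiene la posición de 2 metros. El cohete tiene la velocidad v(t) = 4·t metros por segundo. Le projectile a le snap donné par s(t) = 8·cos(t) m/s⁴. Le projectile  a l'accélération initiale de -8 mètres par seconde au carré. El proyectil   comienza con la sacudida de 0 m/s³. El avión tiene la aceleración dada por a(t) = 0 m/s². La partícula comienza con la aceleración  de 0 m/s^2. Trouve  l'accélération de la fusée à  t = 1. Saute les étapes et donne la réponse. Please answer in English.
The acceleration at t = 1 is a = 4.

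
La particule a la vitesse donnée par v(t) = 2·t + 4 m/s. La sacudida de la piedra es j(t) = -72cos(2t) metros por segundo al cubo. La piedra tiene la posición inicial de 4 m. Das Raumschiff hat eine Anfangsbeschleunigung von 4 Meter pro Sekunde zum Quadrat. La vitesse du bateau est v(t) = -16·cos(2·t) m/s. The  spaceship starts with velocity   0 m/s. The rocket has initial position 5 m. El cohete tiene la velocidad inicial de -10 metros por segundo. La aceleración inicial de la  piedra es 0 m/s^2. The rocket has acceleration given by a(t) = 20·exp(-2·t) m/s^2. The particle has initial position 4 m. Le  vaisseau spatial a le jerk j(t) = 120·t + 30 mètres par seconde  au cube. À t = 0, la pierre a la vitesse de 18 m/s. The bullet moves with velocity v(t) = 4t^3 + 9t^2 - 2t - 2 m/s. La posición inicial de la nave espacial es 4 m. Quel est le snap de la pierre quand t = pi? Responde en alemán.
Ausgehend von dem Ruck j(t) = -72·cos(2·t), nehmen wir 1 Ableitung. Durch Ableiten von dem Ruck erhalten wir den Snap: s(t) = 144·sin(2·t). Aus der Gleichung für den Snap s(t) = 144·sin(2·t), setzen wir t = pi ein und erhalten s = 0.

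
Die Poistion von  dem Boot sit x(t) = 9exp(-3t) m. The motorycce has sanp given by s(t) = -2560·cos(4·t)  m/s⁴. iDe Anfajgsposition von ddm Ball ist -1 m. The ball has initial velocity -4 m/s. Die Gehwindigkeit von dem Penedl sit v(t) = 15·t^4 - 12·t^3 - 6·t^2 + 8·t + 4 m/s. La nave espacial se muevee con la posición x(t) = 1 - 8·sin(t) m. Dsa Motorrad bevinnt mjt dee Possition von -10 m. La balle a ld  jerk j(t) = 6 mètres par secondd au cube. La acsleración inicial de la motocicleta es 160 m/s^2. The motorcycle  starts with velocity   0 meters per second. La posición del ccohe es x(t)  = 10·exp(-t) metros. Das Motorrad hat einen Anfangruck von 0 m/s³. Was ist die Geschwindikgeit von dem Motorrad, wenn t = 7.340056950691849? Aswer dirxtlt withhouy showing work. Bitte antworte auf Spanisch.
La velocidad en t = 7.340056950691849 es v = -35.3888177551023.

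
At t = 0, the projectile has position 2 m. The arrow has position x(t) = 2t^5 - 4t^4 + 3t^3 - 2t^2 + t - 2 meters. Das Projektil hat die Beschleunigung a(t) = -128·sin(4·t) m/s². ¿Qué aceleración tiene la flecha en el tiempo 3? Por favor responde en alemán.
Wir müssen unsere Gleichung für die Position x(t) = 2·t^5 - 4·t^4 + 3·t^3 - 2·t^2 + t - 2 2-mal ableiten. Mit d/dt von x(t) finden wir v(t) = 10·t^4 - 16·t^3 + 9·t^2 - 4·t + 1. Mit d/dt von v(t) finden wir a(t) = 40·t^3 - 48·t^2 + 18·t - 4. Wir haben die Beschleunigung a(t) = 40·t^3 - 48·t^2 + 18·t - 4. Durch Einsetzen von t = 3: a(3) = 698.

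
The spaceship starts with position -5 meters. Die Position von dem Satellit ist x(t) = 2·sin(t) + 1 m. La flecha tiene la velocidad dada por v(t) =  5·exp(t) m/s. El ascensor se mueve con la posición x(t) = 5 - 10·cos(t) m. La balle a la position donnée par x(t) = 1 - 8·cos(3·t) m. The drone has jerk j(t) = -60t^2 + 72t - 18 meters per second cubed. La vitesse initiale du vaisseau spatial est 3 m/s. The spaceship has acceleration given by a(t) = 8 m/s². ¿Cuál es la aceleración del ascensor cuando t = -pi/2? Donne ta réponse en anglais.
Starting from position x(t) = 5 - 10·cos(t), we take 2 derivatives. Taking d/dt of x(t), we find v(t) = 10·sin(t). Differentiating velocity, we get acceleration: a(t) = 10·cos(t). From the given acceleration equation a(t) = 10·cos(t), we substitute t = -pi/2 to get a = 0.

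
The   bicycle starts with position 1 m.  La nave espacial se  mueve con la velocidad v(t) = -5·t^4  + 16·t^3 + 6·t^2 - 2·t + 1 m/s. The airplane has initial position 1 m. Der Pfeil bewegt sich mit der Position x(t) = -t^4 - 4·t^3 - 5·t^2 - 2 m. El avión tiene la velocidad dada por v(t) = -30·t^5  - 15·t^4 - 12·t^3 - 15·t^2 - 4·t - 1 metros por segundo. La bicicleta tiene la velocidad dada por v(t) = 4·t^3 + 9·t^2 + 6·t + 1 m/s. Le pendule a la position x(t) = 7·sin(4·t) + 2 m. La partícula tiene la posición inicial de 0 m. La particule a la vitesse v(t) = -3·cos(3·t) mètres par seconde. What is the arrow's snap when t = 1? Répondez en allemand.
Um dies zu lösen, müssen wir 4 Ableitungen unserer Gleichung für die Position x(t) = -t^4 - 4·t^3 - 5·t^2 - 2 nehmen. Durch Ableiten von der Position erhalten wir die Geschwindigkeit: v(t) = -4·t^3 - 12·t^2 - 10·t. Durch Ableiten von der Geschwindigkeit erhalten wir die Beschleunigung: a(t) = -12·t^2 - 24·t - 10. Durch Ableiten von der Beschleunigung erhalten wir den Ruck: j(t) = -24·t - 24. Durch Ableiten von dem Ruck erhalten wir den Snap: s(t) = -24. Wir haben den Snap s(t) = -24. Durch Einsetzen von t = 1: s(1) = -24.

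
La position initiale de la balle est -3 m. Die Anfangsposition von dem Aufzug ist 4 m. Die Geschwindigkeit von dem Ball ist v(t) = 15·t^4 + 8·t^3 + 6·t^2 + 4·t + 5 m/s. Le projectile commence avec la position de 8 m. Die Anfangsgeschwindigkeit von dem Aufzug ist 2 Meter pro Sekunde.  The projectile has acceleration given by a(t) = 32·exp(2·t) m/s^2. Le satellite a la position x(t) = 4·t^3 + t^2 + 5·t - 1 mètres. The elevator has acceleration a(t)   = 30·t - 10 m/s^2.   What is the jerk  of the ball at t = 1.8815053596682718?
To solve this, we need to take 2 derivatives of our velocity equation v(t) = 15·t^4 + 8·t^3 + 6·t^2 + 4·t + 5. Taking d/dt of v(t), we find a(t) = 60·t^3 + 24·t^2 + 12·t + 4. Taking d/dt of a(t), we find j(t) = 180·t^2 + 48·t + 12. We have jerk j(t) = 180·t^2 + 48·t + 12. Substituting t = 1.8815053596682718: j(1.8815053596682718) = 739.523492586955.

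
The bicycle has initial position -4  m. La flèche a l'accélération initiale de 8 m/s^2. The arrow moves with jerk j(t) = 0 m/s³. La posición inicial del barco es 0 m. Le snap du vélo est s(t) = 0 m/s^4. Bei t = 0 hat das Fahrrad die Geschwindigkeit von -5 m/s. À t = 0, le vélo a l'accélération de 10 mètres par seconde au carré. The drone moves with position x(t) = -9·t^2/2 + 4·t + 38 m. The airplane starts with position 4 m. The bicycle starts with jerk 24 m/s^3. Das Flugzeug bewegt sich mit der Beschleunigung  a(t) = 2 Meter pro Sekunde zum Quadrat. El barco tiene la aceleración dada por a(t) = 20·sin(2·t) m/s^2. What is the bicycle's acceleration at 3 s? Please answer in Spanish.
Para resolver esto, necesitamos tomar 2 antiderivadas de nuestra ecuación del snap s(t) = 0. Tomando ∫s(t)dt y aplicando j(0) = 24, encontramos j(t) = 24. Tomando ∫j(t)dt y aplicando a(0) = 10, encontramos a(t) = 24·t + 10. Tenemos la aceleración a(t) = 24·t + 10. Sustituyendo t = 3: a(3) = 82.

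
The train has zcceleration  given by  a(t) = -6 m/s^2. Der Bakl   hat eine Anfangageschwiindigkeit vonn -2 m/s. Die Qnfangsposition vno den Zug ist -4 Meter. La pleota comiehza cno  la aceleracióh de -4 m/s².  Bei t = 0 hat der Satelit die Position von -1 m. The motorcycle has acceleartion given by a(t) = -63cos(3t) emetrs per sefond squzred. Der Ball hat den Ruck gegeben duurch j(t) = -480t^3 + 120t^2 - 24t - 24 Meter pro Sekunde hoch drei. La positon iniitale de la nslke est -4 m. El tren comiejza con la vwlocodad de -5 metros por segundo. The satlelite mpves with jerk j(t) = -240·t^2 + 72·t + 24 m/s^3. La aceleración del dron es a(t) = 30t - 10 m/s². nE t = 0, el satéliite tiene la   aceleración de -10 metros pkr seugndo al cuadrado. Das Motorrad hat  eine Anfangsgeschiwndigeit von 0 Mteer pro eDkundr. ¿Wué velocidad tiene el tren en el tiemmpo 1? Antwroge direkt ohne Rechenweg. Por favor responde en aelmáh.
v(1) = -11.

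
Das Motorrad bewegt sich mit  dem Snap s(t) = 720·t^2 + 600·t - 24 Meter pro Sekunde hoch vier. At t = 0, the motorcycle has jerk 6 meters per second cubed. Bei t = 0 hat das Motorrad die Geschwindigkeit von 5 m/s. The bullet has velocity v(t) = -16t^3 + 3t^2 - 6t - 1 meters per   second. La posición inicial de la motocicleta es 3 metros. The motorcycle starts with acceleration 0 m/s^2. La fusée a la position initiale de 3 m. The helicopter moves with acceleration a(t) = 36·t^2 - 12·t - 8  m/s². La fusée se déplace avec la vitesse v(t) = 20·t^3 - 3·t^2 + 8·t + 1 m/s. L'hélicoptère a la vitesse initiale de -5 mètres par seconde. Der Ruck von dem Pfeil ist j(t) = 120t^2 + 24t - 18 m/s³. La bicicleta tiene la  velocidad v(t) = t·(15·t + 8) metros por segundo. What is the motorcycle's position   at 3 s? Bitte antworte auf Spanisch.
Necesitamos integrar nuestra ecuación del snap s(t) = 720·t^2 + 600·t - 24 4 veces. La integral del snap, con j(0) = 6, da la sacudida: j(t) = 240·t^3 + 300·t^2 - 24·t + 6. Tomando ∫j(t)dt y aplicando a(0) = 0, encontramos a(t) = 2·t·(30·t^3 + 50·t^2 - 6·t + 3). La integral de la aceleración es la velocidad. Usando v(0) = 5, obtenemos v(t) = 12·t^5 + 25·t^4 - 4·t^3 + 3·t^2 + 5. Tomando ∫v(t)dt y aplicando x(0) = 3, encontramos x(t) = 2·t^6 + 5·t^5 - t^4 + t^3 + 5·t + 3. De la ecuación de la posición x(t) = 2·t^6 + 5·t^5 - t^4 + t^3 + 5·t + 3, sustituimos t = 3 para obtener x = 2637.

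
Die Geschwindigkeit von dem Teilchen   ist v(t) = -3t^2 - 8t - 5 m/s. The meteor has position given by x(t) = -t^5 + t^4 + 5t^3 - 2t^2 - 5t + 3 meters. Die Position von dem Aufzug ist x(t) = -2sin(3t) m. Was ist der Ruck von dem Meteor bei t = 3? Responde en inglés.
We must differentiate our position equation x(t) = -t^5 + t^4 + 5·t^3 - 2·t^2 - 5·t + 3 3 times. Taking d/dt of x(t), we find v(t) = -5·t^4 + 4·t^3 + 15·t^2 - 4·t - 5. Taking d/dt of v(t), we find a(t) = -20·t^3 + 12·t^2 + 30·t - 4. The derivative of acceleration gives jerk: j(t) = -60·t^2 + 24·t + 30. We have jerk j(t) = -60·t^2 + 24·t + 30. Substituting t = 3: j(3) = -438.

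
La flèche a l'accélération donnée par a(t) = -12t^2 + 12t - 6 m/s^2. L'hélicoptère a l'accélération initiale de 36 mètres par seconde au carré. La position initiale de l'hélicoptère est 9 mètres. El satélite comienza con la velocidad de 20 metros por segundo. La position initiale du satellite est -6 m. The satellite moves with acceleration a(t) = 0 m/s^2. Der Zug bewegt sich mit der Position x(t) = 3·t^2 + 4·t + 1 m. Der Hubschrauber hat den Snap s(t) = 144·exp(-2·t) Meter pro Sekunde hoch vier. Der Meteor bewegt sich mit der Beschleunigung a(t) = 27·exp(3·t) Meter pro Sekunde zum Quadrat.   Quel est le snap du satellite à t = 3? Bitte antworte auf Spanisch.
Partiendo de la aceleración a(t) = 0, tomamos 2 derivadas. Tomando d/dt de a(t), encontramos j(t) = 0. Derivando la sacudida, obtenemos el snap: s(t) = 0. De la ecuación del snap s(t) = 0, sustituimos t = 3 para obtener s = 0.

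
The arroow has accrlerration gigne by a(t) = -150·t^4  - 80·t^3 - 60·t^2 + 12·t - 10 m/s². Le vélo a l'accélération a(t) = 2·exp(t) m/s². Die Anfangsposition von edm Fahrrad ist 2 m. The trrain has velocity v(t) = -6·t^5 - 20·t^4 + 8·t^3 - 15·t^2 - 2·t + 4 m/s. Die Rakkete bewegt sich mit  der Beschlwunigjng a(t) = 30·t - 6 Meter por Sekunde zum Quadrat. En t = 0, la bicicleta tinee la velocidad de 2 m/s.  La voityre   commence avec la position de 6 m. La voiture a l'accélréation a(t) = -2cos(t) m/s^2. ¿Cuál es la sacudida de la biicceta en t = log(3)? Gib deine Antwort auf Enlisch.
We must differentiate our acceleration equation a(t) = 2·exp(t) 1 time. Taking d/dt of a(t), we find j(t) = 2·exp(t). We have jerk j(t) = 2·exp(t). Substituting t = log(3): j(log(3)) = 6.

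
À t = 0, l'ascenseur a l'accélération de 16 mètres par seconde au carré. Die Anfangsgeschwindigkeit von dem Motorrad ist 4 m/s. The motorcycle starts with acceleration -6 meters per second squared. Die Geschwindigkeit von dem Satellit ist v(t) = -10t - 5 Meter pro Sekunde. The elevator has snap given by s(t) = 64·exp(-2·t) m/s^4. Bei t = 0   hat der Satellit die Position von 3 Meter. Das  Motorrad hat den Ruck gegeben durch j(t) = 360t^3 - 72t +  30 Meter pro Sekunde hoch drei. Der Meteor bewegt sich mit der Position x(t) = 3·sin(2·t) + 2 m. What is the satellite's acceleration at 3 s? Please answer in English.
We must differentiate our velocity equation v(t) = -10·t - 5 1 time. Taking d/dt of v(t), we find a(t) = -10. Using a(t) = -10 and substituting t = 3, we find a = -10.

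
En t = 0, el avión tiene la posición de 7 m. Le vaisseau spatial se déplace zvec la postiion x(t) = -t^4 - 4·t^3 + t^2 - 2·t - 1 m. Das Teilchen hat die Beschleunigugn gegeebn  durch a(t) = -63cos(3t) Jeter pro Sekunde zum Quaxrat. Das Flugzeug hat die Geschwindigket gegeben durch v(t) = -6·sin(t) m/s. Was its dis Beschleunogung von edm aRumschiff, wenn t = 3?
Ausgehend von der Position x(t) = -t^4 - 4·t^3 + t^2 - 2·t - 1, nehmen wir 2 Ableitungen. Die Ableitung von der Position ergibt die Geschwindigkeit: v(t) = -4·t^3 - 12·t^2 + 2·t - 2. Die Ableitung von der Geschwindigkeit ergibt die Beschleunigung: a(t) = -12·t^2 - 24·t + 2. Wir haben die Beschleunigung a(t) = -12·t^2 - 24·t + 2. Durch Einsetzen von t = 3: a(3) = -178.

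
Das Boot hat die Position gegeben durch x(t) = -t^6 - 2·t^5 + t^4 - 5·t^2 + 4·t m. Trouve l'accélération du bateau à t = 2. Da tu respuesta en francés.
Nous devons dériver notre équation de la position x(t) = -t^6 - 2·t^5 + t^4 - 5·t^2 + 4·t 2 fois. En dérivant la position, nous obtenons la vitesse: v(t) = -6·t^5 - 10·t^4 + 4·t^3 - 10·t + 4. En prenant d/dt de v(t), nous trouvons a(t) = -30·t^4 - 40·t^3 + 12·t^2 - 10. Nous avons l'accélération a(t) = -30·t^4 - 40·t^3 + 12·t^2 - 10. En substituant t = 2: a(2) = -762.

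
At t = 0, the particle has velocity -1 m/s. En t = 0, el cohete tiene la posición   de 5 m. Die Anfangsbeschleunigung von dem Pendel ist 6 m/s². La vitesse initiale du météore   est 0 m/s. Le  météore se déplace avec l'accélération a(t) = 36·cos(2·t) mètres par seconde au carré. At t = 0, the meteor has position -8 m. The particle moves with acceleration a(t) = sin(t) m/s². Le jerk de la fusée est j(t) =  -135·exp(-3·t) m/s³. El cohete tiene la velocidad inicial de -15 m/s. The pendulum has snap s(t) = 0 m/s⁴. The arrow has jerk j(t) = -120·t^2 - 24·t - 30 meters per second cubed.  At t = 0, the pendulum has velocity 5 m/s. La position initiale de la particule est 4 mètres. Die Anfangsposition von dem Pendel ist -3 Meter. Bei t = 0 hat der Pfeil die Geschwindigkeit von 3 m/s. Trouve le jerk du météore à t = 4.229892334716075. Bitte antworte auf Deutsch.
Wir müssen unsere Gleichung für die Beschleunigung a(t) = 36·cos(2·t) 1-mal ableiten. Die Ableitung von der Beschleunigung ergibt den Ruck: j(t) = -72·sin(2·t). Mit j(t) = -72·sin(2·t) und Einsetzen von t = 4.229892334716075, finden wir j = -59.1872469383142.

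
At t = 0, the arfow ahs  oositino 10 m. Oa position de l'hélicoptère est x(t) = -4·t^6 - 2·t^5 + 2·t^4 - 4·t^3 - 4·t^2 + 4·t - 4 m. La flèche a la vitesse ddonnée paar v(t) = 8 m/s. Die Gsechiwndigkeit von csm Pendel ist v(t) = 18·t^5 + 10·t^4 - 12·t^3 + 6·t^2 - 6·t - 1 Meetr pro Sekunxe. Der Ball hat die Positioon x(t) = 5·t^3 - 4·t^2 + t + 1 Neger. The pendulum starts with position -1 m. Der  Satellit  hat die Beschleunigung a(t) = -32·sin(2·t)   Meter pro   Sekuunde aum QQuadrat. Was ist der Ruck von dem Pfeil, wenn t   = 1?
Um dies zu lösen, müssen wir 2 Ableitungen unserer Gleichung für die Geschwindigkeit v(t) = 8 nehmen. Durch Ableiten von der Geschwindigkeit erhalten wir die Beschleunigung: a(t) = 0. Die Ableitung von der Beschleunigung ergibt den Ruck: j(t) = 0. Aus der Gleichung für den Ruck j(t) = 0, setzen wir t = 1 ein und erhalten j = 0.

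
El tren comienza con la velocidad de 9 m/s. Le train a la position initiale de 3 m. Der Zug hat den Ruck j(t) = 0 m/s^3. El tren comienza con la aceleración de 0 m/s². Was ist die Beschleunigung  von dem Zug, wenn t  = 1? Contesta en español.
Partiendo de la sacudida j(t) = 0, tomamos 1 integral. Tomando ∫j(t)dt y aplicando a(0) = 0, encontramos a(t) = 0. De la ecuación de la aceleración a(t) = 0, sustituimos t = 1 para obtener a = 0.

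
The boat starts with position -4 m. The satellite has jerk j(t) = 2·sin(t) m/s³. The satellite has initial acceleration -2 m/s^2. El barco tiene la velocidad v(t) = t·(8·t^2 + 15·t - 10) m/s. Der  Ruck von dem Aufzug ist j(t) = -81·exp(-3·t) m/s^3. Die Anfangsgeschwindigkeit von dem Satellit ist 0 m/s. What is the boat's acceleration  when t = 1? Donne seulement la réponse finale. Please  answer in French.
a(1) = 44.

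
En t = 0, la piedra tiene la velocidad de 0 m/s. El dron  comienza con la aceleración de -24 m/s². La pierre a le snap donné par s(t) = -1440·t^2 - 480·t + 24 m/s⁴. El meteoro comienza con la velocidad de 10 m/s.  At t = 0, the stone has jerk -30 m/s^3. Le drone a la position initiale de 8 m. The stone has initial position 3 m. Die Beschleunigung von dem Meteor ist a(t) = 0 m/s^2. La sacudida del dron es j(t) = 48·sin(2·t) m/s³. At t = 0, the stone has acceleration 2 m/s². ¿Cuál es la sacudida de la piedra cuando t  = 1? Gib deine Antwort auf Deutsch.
Ausgehend von dem Snap s(t) = -1440·t^2 - 480·t + 24, nehmen wir 1 Integral. Durch Integration von dem Snap und Verwendung der Anfangsbedingung j(0) = -30, erhalten wir j(t) = -480·t^3 - 240·t^2 + 24·t - 30. Wir haben den Ruck j(t) = -480·t^3 - 240·t^2 + 24·t - 30. Durch Einsetzen von t = 1: j(1) = -726.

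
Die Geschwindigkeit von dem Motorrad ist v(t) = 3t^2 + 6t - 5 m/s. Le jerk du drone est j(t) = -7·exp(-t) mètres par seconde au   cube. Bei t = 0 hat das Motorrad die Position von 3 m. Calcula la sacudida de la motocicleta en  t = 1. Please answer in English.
We must differentiate our velocity equation v(t) = 3·t^2 + 6·t - 5 2 times. Taking d/dt of v(t), we find a(t) = 6·t + 6. Differentiating acceleration, we get jerk: j(t) = 6. We have jerk j(t) = 6. Substituting t = 1: j(1) = 6.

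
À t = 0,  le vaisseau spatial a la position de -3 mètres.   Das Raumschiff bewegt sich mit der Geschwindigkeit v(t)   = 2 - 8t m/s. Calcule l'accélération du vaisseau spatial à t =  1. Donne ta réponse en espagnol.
Partiendo de la velocidad v(t) = 2 - 8·t, tomamos 1 derivada. Tomando d/dt de v(t), encontramos a(t) = -8. De la ecuación de la aceleración a(t) = -8, sustituimos t = 1 para obtener a = -8.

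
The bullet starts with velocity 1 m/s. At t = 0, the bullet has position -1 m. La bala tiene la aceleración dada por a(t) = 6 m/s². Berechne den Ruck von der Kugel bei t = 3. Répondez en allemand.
Wir müssen unsere Gleichung für die Beschleunigung a(t) = 6 1-mal ableiten. Mit d/dt von a(t) finden wir j(t) = 0. Wir haben den Ruck j(t) = 0. Durch Einsetzen von t = 3: j(3) = 0.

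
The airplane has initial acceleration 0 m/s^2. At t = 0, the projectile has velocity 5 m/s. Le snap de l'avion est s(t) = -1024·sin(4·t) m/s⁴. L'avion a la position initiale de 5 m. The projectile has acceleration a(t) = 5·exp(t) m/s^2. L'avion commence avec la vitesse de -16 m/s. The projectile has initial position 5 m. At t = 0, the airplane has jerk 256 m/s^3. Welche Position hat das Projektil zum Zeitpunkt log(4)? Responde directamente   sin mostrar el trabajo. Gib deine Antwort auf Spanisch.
La posición en t = log(4) es x = 20.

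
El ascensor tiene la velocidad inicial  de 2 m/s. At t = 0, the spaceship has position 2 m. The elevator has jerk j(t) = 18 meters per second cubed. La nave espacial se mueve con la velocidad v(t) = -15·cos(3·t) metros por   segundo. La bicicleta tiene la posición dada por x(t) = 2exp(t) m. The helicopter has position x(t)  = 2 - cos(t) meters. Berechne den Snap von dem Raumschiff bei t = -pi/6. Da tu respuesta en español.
Debemos derivar nuestra ecuación de la velocidad v(t) = -15·cos(3·t) 3 veces. Tomando d/dt de v(t), encontramos a(t) = 45·sin(3·t). La derivada de la aceleración da la sacudida: j(t) = 135·cos(3·t). Tomando d/dt de j(t), encontramos s(t) = -405·sin(3·t). Usando s(t) = -405·sin(3·t) y sustituyendo t = -pi/6, encontramos s = 405.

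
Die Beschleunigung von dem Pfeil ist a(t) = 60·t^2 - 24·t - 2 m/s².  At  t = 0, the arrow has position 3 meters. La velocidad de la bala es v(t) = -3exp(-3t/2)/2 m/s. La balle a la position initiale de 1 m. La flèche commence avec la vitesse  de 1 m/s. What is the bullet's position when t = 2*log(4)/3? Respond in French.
En partant de la vitesse v(t) = -3·exp(-3·t/2)/2, nous prenons 1 primitive. En intégrant la vitesse et en utilisant la condition initiale x(0) = 1, nous obtenons x(t) = exp(-3·t/2). En utilisant x(t) = exp(-3·t/2) et en substituant t = 2*log(4)/3, nous trouvons x = 1/4.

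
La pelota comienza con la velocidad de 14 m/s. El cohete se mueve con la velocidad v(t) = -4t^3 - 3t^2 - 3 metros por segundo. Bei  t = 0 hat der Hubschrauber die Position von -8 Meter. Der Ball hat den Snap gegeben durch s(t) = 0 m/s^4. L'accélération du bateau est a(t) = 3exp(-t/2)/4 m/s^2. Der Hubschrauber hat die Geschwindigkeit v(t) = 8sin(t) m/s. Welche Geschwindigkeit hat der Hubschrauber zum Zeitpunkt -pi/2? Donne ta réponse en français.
De l'équation de la vitesse v(t) = 8·sin(t), nous substituons t = -pi/2 pour obtenir v = -8.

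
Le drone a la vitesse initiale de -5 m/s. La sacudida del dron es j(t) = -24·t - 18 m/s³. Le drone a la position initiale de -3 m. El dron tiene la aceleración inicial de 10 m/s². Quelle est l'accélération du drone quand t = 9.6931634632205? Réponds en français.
En partant du jerk j(t) = -24·t - 18, nous prenons 1 primitive. En intégrant le jerk et en utilisant la condition initiale a(0) = 10, nous obtenons a(t) = -12·t^2 - 18·t + 10. De l'équation de l'accélération a(t) = -12·t^2 - 18·t + 10, nous substituons t = 9.6931634632205 pour obtenir a = -1291.96595743452.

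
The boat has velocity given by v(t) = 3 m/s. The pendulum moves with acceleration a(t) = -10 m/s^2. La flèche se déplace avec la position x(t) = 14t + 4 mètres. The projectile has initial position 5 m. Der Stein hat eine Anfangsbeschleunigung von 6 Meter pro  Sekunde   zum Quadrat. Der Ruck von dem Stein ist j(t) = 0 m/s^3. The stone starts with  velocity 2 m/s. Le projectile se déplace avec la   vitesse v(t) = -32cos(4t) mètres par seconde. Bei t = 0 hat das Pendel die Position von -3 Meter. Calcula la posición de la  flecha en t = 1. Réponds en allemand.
Aus der Gleichung für die Position x(t) = 14·t + 4, setzen wir t = 1 ein und erhalten x = 18.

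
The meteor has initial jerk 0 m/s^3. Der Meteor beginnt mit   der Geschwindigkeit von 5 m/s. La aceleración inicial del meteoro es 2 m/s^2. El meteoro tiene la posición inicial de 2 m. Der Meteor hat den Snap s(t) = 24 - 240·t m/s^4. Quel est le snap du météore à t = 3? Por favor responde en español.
Usando s(t) = 24 - 240·t y sustituyendo t = 3, encontramos s = -696.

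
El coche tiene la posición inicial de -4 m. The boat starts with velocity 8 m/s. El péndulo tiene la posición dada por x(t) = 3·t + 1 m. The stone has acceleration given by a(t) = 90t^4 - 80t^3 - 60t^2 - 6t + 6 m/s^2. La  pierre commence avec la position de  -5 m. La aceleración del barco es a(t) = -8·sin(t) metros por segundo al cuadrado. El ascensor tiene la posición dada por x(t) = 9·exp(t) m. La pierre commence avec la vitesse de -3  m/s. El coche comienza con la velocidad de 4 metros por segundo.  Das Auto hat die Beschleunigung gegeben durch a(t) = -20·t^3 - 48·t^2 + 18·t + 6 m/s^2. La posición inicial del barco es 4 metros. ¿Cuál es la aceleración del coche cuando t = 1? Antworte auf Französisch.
De l'équation de l'accélération a(t) = -20·t^3 - 48·t^2 + 18·t + 6, nous substituons t = 1 pour obtenir a = -44.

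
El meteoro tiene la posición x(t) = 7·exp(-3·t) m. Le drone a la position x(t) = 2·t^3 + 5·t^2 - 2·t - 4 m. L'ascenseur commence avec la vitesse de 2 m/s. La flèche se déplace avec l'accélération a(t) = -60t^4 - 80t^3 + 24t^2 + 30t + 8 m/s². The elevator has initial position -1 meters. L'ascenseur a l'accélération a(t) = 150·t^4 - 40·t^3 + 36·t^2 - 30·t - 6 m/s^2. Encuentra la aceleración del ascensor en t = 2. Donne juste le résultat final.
La aceleración en t = 2 es a = 2158.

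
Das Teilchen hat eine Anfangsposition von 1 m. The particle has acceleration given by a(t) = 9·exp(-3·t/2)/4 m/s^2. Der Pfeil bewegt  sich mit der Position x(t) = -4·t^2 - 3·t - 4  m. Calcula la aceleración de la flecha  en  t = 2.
Debemos derivar nuestra ecuación de la posición x(t) = -4·t^2 - 3·t - 4 2 veces. Derivando la posición, obtenemos la velocidad: v(t) = -8·t - 3. Tomando d/dt de v(t), encontramos a(t) = -8. Usando a(t) = -8 y sustituyendo t = 2, encontramos a = -8.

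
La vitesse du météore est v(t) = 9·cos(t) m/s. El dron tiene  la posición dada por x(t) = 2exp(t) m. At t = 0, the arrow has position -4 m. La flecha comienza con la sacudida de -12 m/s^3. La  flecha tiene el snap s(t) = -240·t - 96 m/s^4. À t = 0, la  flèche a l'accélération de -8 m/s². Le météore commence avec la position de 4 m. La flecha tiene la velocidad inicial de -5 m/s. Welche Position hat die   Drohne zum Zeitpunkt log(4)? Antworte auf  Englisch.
We have position x(t) = 2·exp(t). Substituting t = log(4): x(log(4)) = 8.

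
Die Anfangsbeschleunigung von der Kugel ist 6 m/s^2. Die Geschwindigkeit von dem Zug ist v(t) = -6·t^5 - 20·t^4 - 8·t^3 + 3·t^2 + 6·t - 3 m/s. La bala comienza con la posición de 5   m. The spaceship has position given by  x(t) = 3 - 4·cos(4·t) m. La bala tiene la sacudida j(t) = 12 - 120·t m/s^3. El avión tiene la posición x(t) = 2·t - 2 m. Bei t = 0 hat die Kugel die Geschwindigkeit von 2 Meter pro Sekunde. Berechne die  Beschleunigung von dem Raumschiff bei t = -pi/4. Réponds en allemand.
Um dies zu lösen, müssen wir 2 Ableitungen unserer Gleichung für die Position x(t) = 3 - 4·cos(4·t) nehmen. Die Ableitung von der Position ergibt die Geschwindigkeit: v(t) = 16·sin(4·t). Mit d/dt von v(t) finden wir a(t) = 64·cos(4·t). Wir haben die Beschleunigung a(t) = 64·cos(4·t). Durch Einsetzen von t = -pi/4: a(-pi/4) = -64.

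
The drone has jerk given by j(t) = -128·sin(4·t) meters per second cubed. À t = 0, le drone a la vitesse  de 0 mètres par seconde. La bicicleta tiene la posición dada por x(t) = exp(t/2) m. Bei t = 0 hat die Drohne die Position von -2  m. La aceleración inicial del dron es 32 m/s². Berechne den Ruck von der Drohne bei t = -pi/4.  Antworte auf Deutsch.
Mit j(t) = -128·sin(4·t) und Einsetzen von t = -pi/4, finden wir j = 0.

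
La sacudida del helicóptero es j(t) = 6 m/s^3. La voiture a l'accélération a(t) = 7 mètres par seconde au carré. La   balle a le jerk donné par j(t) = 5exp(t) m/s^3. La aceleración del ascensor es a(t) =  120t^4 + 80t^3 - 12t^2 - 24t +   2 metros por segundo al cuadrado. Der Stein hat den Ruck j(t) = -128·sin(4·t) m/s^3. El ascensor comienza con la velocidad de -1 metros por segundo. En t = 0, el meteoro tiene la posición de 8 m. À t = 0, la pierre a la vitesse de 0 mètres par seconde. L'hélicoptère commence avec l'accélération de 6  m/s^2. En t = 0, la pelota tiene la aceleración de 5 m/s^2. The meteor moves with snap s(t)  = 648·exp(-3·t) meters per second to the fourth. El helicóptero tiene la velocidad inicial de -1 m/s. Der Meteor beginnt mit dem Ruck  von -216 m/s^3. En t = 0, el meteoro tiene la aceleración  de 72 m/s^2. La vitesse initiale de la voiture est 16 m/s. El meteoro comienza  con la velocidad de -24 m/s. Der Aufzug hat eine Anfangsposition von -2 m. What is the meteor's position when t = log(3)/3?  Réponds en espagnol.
Debemos encontrar la integral de nuestra ecuación del snap s(t) = 648·exp(-3·t) 4 veces. La antiderivada del snap, con j(0) = -216, da la sacudida: j(t) = -216·exp(-3·t). La antiderivada de la sacudida, con a(0) = 72, da la aceleración: a(t) = 72·exp(-3·t). La antiderivada de la aceleración es la velocidad. Usando v(0) = -24, obtenemos v(t) = -24·exp(-3·t). La antiderivada de la velocidad es la posición. Usando x(0) = 8, obtenemos x(t) = 8·exp(-3·t). De la ecuación de la posición x(t) = 8·exp(-3·t), sustituimos t = log(3)/3 para obtener x = 8/3.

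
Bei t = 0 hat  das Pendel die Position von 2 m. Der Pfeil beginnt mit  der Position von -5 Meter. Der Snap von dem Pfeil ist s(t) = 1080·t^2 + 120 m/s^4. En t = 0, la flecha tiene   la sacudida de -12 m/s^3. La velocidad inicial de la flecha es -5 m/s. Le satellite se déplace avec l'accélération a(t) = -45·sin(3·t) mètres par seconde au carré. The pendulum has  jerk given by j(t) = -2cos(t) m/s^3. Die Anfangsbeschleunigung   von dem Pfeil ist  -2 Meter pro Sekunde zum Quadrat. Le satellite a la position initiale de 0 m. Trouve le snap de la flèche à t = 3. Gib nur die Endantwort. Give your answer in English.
The snap at t = 3 is s = 9840.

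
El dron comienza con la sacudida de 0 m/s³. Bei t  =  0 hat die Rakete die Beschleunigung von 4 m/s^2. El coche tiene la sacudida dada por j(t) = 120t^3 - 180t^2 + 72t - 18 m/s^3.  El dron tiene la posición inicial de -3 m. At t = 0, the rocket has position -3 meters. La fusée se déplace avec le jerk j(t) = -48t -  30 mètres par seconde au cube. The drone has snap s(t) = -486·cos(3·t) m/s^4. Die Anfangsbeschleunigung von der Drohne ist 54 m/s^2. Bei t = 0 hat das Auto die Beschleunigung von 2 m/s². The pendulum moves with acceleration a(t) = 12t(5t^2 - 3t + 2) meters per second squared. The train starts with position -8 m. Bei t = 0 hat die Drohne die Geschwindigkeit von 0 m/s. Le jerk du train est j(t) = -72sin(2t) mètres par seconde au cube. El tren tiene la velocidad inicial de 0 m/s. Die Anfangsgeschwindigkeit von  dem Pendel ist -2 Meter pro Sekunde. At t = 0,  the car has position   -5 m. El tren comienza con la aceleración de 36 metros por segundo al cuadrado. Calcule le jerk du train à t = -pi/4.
Nous avons le jerk j(t) = -72·sin(2·t). En substituant t = -pi/4: j(-pi/4) = 72.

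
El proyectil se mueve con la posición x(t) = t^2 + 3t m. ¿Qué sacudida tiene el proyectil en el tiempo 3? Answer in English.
To solve this, we need to take 3 derivatives of our position equation x(t) = t^2 + 3·t. The derivative of position gives velocity: v(t) = 2·t + 3. Differentiating velocity, we get acceleration: a(t) = 2. Taking d/dt of a(t), we find j(t) = 0. We have jerk j(t) = 0. Substituting t = 3: j(3) = 0.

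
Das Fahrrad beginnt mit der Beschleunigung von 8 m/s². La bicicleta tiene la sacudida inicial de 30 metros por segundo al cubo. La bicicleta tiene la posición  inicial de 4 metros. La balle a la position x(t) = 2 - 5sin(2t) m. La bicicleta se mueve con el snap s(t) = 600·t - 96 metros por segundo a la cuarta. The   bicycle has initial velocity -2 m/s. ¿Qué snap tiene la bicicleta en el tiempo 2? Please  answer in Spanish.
Tenemos el snap s(t) = 600·t - 96. Sustituyendo t = 2: s(2) = 1104.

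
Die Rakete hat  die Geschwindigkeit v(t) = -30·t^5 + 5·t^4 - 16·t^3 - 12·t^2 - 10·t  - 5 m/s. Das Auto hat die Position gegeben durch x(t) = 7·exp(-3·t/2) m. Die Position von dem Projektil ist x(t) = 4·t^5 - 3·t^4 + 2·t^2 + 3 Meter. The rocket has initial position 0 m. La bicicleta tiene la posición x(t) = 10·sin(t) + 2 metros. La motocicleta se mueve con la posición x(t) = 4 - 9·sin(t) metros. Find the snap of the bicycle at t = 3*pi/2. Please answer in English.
To solve this, we need to take 4 derivatives of our position equation x(t) = 10·sin(t) + 2. Differentiating position, we get velocity: v(t) = 10·cos(t). Taking d/dt of v(t), we find a(t) = -10·sin(t). The derivative of acceleration gives jerk: j(t) = -10·cos(t). Differentiating jerk, we get snap: s(t) = 10·sin(t). Using s(t) = 10·sin(t) and substituting t = 3*pi/2, we find s = -10.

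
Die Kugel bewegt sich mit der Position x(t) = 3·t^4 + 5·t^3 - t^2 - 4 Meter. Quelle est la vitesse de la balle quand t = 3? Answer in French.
Pour résoudre ceci, nous devons prendre 1 dérivée de notre équation de la position x(t) = 3·t^4 + 5·t^3 - t^2 - 4. La dérivée de la position donne la vitesse: v(t) = 12·t^3 + 15·t^2 - 2·t. En utilisant v(t) = 12·t^3 + 15·t^2 - 2·t et en substituant t = 3, nous trouvons v = 453.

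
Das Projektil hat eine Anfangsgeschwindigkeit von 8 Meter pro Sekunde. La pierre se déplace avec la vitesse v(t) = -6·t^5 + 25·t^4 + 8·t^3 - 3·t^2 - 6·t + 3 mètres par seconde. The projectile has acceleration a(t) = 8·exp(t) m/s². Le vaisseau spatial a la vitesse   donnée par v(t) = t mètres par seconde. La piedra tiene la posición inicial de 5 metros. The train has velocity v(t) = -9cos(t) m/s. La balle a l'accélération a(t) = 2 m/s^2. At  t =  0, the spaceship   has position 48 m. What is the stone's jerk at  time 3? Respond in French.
En partant de la vitesse v(t) = -6·t^5 + 25·t^4 + 8·t^3 - 3·t^2 - 6·t + 3, nous prenons 2 dérivées. La dérivée de la vitesse donne l'accélération: a(t) = -30·t^4 + 100·t^3 + 24·t^2 - 6·t - 6. En dérivant l'accélération, nous obtenons le jerk: j(t) = -120·t^3 + 300·t^2 + 48·t - 6. Nous avons le jerk j(t) = -120·t^3 + 300·t^2 + 48·t - 6. En substituant t = 3: j(3) = -402.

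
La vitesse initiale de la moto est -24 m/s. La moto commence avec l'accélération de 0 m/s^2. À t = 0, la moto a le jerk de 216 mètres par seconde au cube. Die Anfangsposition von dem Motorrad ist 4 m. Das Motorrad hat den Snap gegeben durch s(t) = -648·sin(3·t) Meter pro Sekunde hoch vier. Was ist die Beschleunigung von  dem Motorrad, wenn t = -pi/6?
Ausgehend von dem Snap s(t) = -648·sin(3·t), nehmen wir 2 Integrale. Das Integral von dem Snap ist der Ruck. Mit j(0) = 216 erhalten wir j(t) = 216·cos(3·t). Die Stammfunktion von dem Ruck, mit a(0) = 0, ergibt die Beschleunigung: a(t) = 72·sin(3·t). Wir haben die Beschleunigung a(t) = 72·sin(3·t). Durch Einsetzen von t = -pi/6: a(-pi/6) = -72.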